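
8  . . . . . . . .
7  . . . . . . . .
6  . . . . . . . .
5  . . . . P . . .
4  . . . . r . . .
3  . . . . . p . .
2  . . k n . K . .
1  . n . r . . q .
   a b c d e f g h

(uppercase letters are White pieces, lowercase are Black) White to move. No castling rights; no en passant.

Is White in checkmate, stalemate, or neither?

checkmate

White to move; white king on f2.
In check: yes, from the black queen on g1.
King squares — e1: attacked by Rd1; f1: attacked by Rd1; g1: attacked by Rd1; e2: attacked by Pf3; g2: attacked by Qg1; e3: attacked by Qg1; f3: attacked by Nd2; g3: attacked by Qg1.
Legal moves for White: none.
In check with no legal moves → checkmate.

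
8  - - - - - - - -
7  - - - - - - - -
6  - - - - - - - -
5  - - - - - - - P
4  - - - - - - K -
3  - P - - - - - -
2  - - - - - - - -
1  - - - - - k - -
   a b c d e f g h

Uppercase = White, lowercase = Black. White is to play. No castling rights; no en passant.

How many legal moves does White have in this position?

9

White to move; king on g4.
In check: no.
Legal moves: Kg5, Kf5, Kh4, Kf4, Kh3, Kg3, Kf3, h6, b4.
Count: 9.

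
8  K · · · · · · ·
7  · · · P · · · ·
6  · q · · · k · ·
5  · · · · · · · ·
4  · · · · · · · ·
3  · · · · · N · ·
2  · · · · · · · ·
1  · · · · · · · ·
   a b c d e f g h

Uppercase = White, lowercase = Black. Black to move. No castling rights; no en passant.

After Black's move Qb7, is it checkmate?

After Qb7: white king on a8; in check: yes, from the black queen on b7.
White has 1 legal reply: Kxb7.
In check but a legal move exists → not checkmate.

no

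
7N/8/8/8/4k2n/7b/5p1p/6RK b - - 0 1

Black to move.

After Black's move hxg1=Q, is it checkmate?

After hxg1=Q: white king on h1; in check: yes, from the black queen on g1.
King squares — g1: attacked by Pf2; g2: attacked by Qg1; h2: attacked by Qg1.
White has no legal moves → checkmate.

yes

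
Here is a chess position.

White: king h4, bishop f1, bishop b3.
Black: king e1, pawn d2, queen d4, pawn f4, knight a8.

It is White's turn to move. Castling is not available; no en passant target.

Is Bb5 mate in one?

After Bb5: black king on e1; in check: no.
Black is not in check, so this cannot be checkmate.

no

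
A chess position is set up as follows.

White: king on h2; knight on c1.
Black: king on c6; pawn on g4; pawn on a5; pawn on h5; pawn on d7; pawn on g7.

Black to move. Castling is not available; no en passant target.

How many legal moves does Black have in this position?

Black to move; king on c6.
In check: no.
Legal moves: Kc7, Kb7, Kd6, Kb6, Kd5, Kc5, Kb5, g6, d6, h4, a4, g3+, g5, d5.
Count: 14.

14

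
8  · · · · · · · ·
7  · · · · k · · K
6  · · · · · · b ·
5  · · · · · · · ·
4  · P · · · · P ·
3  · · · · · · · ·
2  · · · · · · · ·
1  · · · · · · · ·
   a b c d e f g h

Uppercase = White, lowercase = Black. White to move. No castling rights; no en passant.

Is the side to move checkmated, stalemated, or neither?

neither

White to move; white king on h7.
In check: yes, from the black bishop on g6.
Legal moves for White: Kh8, Kg8, Kg7, Kh6, Kxg6.
White is in check but has 5 legal moves → neither.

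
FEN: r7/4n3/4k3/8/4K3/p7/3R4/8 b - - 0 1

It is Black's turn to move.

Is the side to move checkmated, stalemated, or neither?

Black to move; black king on e6.
In check: no.
Legal moves for Black include: Rh8, Rg8, Rf8, Re8, Rd8, Rc8, Rb8, Ra7, Ra6, Ra5, Ra4+, Ng8, Nc8, Ng6, Nc6, Nf5, Nd5, Kf7, ... (list truncated; more exist).
Black has legal moves and is not in check → neither.

neither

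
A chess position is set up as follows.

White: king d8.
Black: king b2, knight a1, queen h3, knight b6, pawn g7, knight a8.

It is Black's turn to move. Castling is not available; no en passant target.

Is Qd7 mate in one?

After Qd7: white king on d8; in check: yes, from the black queen on d7.
King squares — c7: attacked by Qd7; d7: attacked by Nb6; e7: attacked by Qd7; c8: attacked by Nb6; e8: attacked by Qd7.
White has no legal moves → checkmate.

yes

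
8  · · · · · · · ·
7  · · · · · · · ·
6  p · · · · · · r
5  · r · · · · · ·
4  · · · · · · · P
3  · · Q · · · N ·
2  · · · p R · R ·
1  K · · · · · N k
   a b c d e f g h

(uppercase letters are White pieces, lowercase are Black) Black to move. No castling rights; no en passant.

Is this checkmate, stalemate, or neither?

checkmate

Black to move; black king on h1.
In check: yes, from the white knight on g3.
King squares — g1: attacked by Rg2; g2: attacked by Re2; h2: attacked by Rg2.
Legal moves for Black: none.
In check with no legal moves → checkmate.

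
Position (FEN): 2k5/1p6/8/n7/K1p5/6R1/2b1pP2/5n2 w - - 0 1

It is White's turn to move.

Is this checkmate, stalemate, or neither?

White to move; white king on a4.
In check: yes, from the black bishop on c2.
King squares — a3: available; b3: attacked by Bc2; b4: available; a5: available; b5: available.
Legal moves for White: Kb5, Kxa5, Kb4, Ka3, Rb3.
White is in check but has 5 legal moves → neither.

neither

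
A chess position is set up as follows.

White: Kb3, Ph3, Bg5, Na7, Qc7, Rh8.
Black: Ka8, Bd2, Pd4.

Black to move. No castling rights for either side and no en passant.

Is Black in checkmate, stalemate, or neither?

Black to move; black king on a8.
In check: yes, from the white rook on h8.
King squares — a7: attacked by Qc7; b7: attacked by Qc7; b8: attacked by Qc7.
Legal moves for Black: none.
In check with no legal moves → checkmate.

checkmate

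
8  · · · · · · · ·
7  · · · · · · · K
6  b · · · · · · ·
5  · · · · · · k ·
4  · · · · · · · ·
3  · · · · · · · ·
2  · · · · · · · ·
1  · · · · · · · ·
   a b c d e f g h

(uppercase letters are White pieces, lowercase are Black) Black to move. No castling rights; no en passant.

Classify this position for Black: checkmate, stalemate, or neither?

neither

Black to move; black king on g5.
In check: no.
Legal moves for Black: Bc8, Bb7, Bb5, Bc4, Bd3+, Be2, Bf1, Kf6, Kh5, Kf5, Kh4, Kg4, Kf4.
Black has 13 legal moves and is not in check → neither.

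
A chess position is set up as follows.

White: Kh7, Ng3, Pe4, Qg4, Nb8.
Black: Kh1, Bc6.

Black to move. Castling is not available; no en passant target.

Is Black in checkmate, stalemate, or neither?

neither

Black to move; black king on h1.
In check: yes, from the white knight on g3.
King squares — g1: available; g2: available; h2: available.
Legal moves for Black: Kh2, Kg2, Kg1.
Black is in check but has 3 legal moves → neither.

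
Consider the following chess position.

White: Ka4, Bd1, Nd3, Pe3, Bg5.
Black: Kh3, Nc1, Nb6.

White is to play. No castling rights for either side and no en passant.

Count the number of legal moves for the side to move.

White to move; king on a4.
In check: yes, from the black knight on b6.
Legal moves: Kb5, Ka5, Kb4, Ka3.
Count: 4.

4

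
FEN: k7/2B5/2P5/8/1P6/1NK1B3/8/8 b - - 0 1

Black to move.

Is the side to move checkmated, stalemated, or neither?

Black to move; black king on a8.
In check: no.
King squares — a7: attacked by Be3; b7: attacked by Pc6; b8: attacked by Bc7.
Legal moves for Black: none.
Not in check and no legal moves → stalemate.

stalemate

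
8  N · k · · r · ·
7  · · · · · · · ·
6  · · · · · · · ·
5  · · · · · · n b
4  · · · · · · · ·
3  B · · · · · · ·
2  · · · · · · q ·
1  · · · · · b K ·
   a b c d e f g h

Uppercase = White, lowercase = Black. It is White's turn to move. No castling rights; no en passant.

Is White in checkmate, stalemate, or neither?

checkmate

White to move; white king on g1.
In check: yes, from the black queen on g2.
King squares — f1: attacked by Qg2; h1: attacked by Qg2; f2: attacked by Qg2; g2: attacked by Bf1; h2: attacked by Qg2.
Legal moves for White: none.
In check with no legal moves → checkmate.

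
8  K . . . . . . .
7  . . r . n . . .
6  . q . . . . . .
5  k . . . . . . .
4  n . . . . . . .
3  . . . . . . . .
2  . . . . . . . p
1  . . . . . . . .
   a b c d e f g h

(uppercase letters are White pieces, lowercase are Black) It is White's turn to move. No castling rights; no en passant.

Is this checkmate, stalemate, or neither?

White to move; white king on a8.
In check: no.
King squares — a7: attacked by Qb6; b7: attacked by Qb6; b8: attacked by Qb6.
Legal moves for White: none.
Not in check and no legal moves → stalemate.

stalemate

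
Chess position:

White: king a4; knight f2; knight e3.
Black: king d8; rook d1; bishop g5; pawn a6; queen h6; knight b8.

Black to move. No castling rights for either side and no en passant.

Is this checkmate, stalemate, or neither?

neither

Black to move; black king on d8.
In check: no.
Legal moves for Black include: Ke8, Kc8, Ke7, Kd7, Kc7, Nd7, Nc6, Qh8, Qf8, Qh7, Qg7, Qg6, Qf6, Qe6, Qd6, Qc6+, Qb6, Qh5, ... (list truncated; more exist).
Black has legal moves and is not in check → neither.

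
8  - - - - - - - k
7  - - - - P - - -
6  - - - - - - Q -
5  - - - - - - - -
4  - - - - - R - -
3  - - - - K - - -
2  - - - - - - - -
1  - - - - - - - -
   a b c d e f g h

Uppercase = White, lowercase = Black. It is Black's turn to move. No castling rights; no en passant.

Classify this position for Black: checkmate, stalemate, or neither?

Black to move; black king on h8.
In check: no.
King squares — g7: attacked by Qg6; h7: attacked by Qg6; g8: attacked by Qg6.
Legal moves for Black: none.
Not in check and no legal moves → stalemate.

stalemate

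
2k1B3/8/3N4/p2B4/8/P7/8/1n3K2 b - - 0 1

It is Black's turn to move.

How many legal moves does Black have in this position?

3

Black to move; king on c8.
In check: yes, from the white knight on d6.
Legal moves: Kd8, Kb8, Kc7.
Count: 3.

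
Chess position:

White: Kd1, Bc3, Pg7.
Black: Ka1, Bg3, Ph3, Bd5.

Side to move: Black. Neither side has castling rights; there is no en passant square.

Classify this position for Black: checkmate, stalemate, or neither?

neither

Black to move; black king on a1.
In check: yes, from the white bishop on c3.
Legal moves for Black: Ka2, Kb1.
Black is in check but has 2 legal moves → neither.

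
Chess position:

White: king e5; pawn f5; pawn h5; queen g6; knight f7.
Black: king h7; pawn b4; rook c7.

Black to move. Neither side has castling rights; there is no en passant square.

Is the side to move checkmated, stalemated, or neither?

Black to move; black king on h7.
In check: yes, from the white queen on g6.
King squares — g6: attacked by Pf5; h6: attacked by Qg6; g7: attacked by Qg6; g8: attacked by Qg6; h8: attacked by Nf7.
Legal moves for Black: none.
In check with no legal moves → checkmate.

checkmate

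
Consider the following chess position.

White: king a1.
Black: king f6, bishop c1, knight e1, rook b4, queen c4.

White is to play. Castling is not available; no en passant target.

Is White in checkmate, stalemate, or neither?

White to move; white king on a1.
In check: no.
King squares — b1: attacked by Rb4; a2: attacked by Qc4; b2: attacked by Bc1.
Legal moves for White: none.
Not in check and no legal moves → stalemate.

stalemate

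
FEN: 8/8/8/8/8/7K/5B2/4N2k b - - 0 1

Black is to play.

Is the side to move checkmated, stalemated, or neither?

Black to move; black king on h1.
In check: no.
King squares — g1: attacked by Bf2; g2: attacked by Ne1; h2: attacked by Kh3.
Legal moves for Black: none.
Not in check and no legal moves → stalemate.

stalemate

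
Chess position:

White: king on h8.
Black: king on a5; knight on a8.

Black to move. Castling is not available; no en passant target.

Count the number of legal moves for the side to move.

7

Black to move; king on a5.
In check: no.
Legal moves: Nc7, Nb6, Kb6, Ka6, Kb5, Kb4, Ka4.
Count: 7.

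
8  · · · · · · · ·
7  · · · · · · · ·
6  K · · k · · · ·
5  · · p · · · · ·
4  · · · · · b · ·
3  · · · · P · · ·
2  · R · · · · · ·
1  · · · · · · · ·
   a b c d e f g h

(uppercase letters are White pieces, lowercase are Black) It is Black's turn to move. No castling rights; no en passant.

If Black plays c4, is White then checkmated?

no

After c4: white king on a6; in check: no.
White is not in check, so this cannot be checkmate.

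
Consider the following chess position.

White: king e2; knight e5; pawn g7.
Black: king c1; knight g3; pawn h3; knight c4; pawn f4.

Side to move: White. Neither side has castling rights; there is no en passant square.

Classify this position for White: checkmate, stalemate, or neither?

neither

White to move; white king on e2.
In check: yes, from the black knight on g3.
Legal moves for White: Kf3, Kd3, Kf2, Ke1.
White is in check but has 4 legal moves → neither.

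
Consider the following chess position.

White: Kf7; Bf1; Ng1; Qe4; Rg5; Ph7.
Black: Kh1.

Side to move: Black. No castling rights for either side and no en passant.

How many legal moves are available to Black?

Black to move; king on h1.
In check: yes, from the white queen on e4.
Legal moves: Kh2.
Count: 1.

1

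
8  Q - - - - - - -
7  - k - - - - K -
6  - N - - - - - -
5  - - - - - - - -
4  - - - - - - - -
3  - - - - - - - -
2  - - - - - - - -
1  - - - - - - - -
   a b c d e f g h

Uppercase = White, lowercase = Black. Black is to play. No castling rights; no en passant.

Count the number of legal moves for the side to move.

Black to move; king on b7.
In check: yes, from the white queen on a8.
Legal moves: Kc7, Kxb6.
Count: 2.

2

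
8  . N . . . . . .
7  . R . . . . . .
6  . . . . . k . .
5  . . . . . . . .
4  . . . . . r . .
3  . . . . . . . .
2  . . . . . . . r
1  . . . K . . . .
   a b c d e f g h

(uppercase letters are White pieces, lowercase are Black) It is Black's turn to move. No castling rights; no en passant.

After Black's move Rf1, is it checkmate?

After Rf1: white king on d1; in check: yes, from the black rook on f1.
King squares — c1: attacked by Rf1; e1: attacked by Rf1; c2: attacked by Rh2; d2: attacked by Rh2; e2: attacked by Rh2.
White has no legal moves → checkmate.

yes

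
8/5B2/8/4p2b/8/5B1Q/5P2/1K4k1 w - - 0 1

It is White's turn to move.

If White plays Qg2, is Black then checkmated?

yes

After Qg2: black king on g1; in check: yes, from the white queen on g2.
King squares — f1: attacked by Qg2; h1: attacked by Qg2; f2: attacked by Qg2; g2: attacked by Bf3; h2: attacked by Qg2.
Black has no legal moves → checkmate.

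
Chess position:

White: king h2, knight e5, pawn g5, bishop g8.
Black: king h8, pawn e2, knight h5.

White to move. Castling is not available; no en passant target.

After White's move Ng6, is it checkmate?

no

After Ng6: black king on h8; in check: yes, from the white knight on g6.
Black has 2 legal replies: Kxg8, Kg7.
In check but a legal move exists → not checkmate.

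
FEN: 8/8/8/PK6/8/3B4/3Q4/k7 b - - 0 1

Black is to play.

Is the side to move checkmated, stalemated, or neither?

Black to move; black king on a1.
In check: no.
King squares — b1: attacked by Bd3; a2: attacked by Qd2; b2: attacked by Qd2.
Legal moves for Black: none.
Not in check and no legal moves → stalemate.

stalemate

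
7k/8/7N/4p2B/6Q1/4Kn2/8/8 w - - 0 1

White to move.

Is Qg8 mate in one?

After Qg8: black king on h8; in check: yes, from the white queen on g8.
King squares — g7: attacked by Qg8; h7: attacked by Qg8; g8: attacked by Nh6.
Black has no legal moves → checkmate.

yes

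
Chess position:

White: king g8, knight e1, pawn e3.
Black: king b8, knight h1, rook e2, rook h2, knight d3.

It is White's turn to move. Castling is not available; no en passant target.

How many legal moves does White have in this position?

8

White to move; king on g8.
In check: no.
Legal moves: Kf8, Kg7, Kf7, Nf3, Nxd3, Ng2, Nc2, e4.
Count: 8.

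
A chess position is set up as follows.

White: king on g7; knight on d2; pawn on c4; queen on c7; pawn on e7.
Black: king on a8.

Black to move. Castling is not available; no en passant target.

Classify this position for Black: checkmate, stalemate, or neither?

Black to move; black king on a8.
In check: no.
King squares — a7: attacked by Qc7; b7: attacked by Qc7; b8: attacked by Qc7.
Legal moves for Black: none.
Not in check and no legal moves → stalemate.

stalemate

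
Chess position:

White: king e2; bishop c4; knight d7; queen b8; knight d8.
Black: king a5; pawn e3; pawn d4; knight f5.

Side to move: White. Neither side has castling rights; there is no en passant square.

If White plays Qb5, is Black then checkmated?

yes

After Qb5: black king on a5; in check: yes, from the white queen on b5.
King squares — a4: attacked by Qb5; b4: attacked by Qb5; b5: attacked by Bc4; a6: attacked by Qb5; b6: attacked by Qb5.
Black has no legal moves → checkmate.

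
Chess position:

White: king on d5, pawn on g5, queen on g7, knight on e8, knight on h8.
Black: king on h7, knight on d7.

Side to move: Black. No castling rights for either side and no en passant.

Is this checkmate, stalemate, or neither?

Black to move; black king on h7.
In check: yes, from the white queen on g7.
King squares — g6: attacked by Qg7; h6: attacked by Pg5; g7: attacked by Ne8; g8: attacked by Qg7; h8: attacked by Qg7.
Legal moves for Black: none.
In check with no legal moves → checkmate.

checkmate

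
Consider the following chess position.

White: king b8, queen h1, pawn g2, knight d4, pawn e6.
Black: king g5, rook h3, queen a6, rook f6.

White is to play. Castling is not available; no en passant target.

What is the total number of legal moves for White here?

White to move; king on b8.
In check: no.
Legal moves: Kc7, Nc6, Nf5, Nb5, Nf3+, Nb3, Ne2, Nc2, Qxh3, Qh2, Qg1, Qf1, Qe1, Qd1, Qc1+, Qb1, Qa1, gxh3, e7, g3, g4.
Count: 21.

21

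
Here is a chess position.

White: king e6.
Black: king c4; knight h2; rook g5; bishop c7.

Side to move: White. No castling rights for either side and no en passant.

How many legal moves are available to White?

4

White to move; king on e6.
In check: no.
Legal moves: Kf7, Ke7, Kd7, Kf6.
Count: 4.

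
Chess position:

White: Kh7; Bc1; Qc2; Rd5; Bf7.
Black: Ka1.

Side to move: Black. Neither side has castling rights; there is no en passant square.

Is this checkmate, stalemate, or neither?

Black to move; black king on a1.
In check: no.
King squares — b1: attacked by Qc2; a2: attacked by Qc2; b2: attacked by Bc1.
Legal moves for Black: none.
Not in check and no legal moves → stalemate.

stalemate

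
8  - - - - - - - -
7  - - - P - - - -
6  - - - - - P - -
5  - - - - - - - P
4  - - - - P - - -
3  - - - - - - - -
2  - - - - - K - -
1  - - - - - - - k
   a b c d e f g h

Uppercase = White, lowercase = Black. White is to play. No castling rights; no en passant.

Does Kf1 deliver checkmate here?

After Kf1: black king on h1; in check: no.
Black is not in check, so this cannot be checkmate.

no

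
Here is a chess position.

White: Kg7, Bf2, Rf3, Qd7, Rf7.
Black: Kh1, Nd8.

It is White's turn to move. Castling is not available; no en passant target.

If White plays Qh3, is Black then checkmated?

After Qh3: black king on h1; in check: yes, from the white queen on h3.
King squares — g1: attacked by Bf2; g2: attacked by Qh3; h2: attacked by Qh3.
Black has no legal moves → checkmate.

yes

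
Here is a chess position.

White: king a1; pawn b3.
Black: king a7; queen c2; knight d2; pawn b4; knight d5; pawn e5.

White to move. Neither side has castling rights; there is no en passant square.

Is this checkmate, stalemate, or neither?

stalemate

White to move; white king on a1.
In check: no.
King squares — b1: attacked by Qc2; a2: attacked by Qc2; b2: attacked by Qc2.
Legal moves for White: none.
Not in check and no legal moves → stalemate.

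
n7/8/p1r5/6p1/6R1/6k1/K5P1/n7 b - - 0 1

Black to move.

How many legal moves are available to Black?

Black to move; king on g3.
In check: yes, from the white rook on g4.
Legal moves: Kxg4, Kh2, Kf2.
Count: 3.

3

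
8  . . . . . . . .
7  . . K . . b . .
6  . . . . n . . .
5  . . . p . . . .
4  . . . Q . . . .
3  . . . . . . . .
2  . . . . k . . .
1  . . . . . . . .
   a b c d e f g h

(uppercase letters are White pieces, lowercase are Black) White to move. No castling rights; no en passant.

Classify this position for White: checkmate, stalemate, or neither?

neither

White to move; white king on c7.
In check: yes, from the black knight on e6.
King squares — b6: available; c6: available; d6: available; b7: available; d7: available; b8: available; c8: available; d8: attacked by Ne6.
Legal moves for White: Kc8, Kb8, Kd7, Kb7, Kd6, Kc6, Kb6.
White is in check but has 7 legal moves → neither.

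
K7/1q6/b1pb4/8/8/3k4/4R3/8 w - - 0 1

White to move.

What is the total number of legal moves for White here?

White to move; king on a8.
In check: yes, from the black queen on b7.
Legal moves: none.
Count: 0.

0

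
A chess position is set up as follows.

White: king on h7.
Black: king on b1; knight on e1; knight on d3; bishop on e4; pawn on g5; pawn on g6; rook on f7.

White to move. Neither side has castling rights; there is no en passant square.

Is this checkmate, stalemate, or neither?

White to move; white king on h7.
In check: yes, from the black rook on f7.
King squares — g6: attacked by Be4; h6: available; g7: attacked by Rf7; g8: available; h8: available.
Legal moves for White: Kh8, Kg8, Kh6.
White is in check but has 3 legal moves → neither.

neither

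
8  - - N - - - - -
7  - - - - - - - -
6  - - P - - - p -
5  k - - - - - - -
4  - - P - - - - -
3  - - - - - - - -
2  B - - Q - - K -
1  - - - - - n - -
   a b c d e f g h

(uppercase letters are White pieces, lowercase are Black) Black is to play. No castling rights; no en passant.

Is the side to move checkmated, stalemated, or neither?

neither

Black to move; black king on a5.
In check: yes, from the white queen on d2.
Legal moves for Black: Ka6, Ka4, Nxd2.
Black is in check but has 3 legal moves → neither.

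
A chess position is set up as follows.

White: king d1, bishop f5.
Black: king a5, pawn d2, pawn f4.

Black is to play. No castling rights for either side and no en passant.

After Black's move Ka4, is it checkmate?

After Ka4: white king on d1; in check: no.
White is not in check, so this cannot be checkmate.

no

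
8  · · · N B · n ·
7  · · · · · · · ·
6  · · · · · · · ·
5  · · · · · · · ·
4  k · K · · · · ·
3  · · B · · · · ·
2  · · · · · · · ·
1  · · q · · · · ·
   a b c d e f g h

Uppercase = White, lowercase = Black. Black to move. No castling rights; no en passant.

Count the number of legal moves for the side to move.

1

Black to move; king on a4.
In check: yes, from the white bishop on e8.
Legal moves: Ka3.
Count: 1.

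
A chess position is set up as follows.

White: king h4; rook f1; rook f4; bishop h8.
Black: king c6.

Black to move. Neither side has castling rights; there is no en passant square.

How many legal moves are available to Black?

8

Black to move; king on c6.
In check: no.
Legal moves: Kd7, Kc7, Kb7, Kd6, Kb6, Kd5, Kc5, Kb5.
Count: 8.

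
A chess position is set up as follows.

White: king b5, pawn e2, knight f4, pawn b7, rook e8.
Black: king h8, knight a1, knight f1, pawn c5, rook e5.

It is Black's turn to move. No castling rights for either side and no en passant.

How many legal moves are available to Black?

3

Black to move; king on h8.
In check: yes, from the white rook on e8.
Legal moves: Kh7, Kg7, Rxe8.
Count: 3.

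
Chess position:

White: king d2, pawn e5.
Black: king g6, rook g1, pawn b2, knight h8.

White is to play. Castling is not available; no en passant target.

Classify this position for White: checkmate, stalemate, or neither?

White to move; white king on d2.
In check: no.
Legal moves for White: Ke3, Kd3, Kc3, Ke2, Kc2, e6.
White has 6 legal moves and is not in check → neither.

neither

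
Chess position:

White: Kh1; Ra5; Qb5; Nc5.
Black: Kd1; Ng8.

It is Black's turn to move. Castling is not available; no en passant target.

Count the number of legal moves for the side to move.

Black to move; king on d1.
In check: no.
Legal moves: Ne7, Nh6, Nf6, Kd2, Kc2, Ke1, Kc1.
Count: 7.

7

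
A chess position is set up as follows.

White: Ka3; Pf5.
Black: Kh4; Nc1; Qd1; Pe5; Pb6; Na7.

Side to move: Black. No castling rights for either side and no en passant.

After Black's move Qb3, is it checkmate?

yes

After Qb3: white king on a3; in check: yes, from the black queen on b3.
King squares — a2: attacked by Nc1; b2: attacked by Qb3; b3: attacked by Nc1; a4: attacked by Qb3; b4: attacked by Qb3.
White has no legal moves → checkmate.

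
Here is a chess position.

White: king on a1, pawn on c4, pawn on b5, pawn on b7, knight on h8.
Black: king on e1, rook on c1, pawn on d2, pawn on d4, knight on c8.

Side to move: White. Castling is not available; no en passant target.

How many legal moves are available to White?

2

White to move; king on a1.
In check: yes, from the black rook on c1.
Legal moves: Kb2, Ka2.
Count: 2.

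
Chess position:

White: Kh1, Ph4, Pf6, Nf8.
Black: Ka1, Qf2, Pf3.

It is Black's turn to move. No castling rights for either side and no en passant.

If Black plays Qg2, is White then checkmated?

yes

After Qg2: white king on h1; in check: yes, from the black queen on g2.
King squares — g1: attacked by Qg2; g2: attacked by Pf3; h2: attacked by Qg2.
White has no legal moves → checkmate.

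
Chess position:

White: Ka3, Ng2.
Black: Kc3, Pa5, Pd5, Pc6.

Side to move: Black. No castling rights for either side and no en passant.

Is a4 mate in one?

no

After a4: white king on a3; in check: no.
White is not in check, so this cannot be checkmate.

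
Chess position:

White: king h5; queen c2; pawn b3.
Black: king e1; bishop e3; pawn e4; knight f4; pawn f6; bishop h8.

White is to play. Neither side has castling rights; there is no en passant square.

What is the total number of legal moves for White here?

White to move; king on h5.
In check: yes, from the black knight on f4.
Legal moves: Kh6, Kh4, Kg4.
Count: 3.

3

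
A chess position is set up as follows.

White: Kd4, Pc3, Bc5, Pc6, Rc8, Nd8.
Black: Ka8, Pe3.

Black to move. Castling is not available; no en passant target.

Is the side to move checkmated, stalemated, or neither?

Black to move; black king on a8.
In check: yes, from the white rook on c8.
King squares — a7: attacked by Bc5; b7: attacked by Pc6; b8: attacked by Rc8.
Legal moves for Black: none.
In check with no legal moves → checkmate.

checkmate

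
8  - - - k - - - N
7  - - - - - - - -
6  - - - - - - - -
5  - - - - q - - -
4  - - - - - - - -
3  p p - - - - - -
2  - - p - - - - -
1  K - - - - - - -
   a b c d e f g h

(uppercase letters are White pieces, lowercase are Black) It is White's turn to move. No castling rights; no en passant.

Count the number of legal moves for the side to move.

White to move; king on a1.
In check: yes, from the black queen on e5.
Legal moves: none.
Count: 0.

0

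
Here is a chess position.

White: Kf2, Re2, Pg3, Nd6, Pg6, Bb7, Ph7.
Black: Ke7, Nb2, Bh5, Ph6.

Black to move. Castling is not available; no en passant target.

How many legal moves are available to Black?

6

Black to move; king on e7.
In check: yes, from the white rook on e2.
Legal moves: Kf8, Kd8, Kd7, Kf6, Kxd6, Bxe2.
Count: 6.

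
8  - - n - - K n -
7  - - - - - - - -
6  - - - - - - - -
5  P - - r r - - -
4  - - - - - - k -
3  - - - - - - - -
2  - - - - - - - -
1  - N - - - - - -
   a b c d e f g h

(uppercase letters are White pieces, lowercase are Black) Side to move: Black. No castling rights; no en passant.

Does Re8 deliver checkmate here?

After Re8: white king on f8; in check: yes, from the black rook on e8.
White has 3 legal replies: Kxe8, Kg7, Kf7.
In check but a legal move exists → not checkmate.

no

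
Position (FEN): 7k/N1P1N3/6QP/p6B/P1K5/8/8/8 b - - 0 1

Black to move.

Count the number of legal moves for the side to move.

0

Black to move; king on h8.
In check: no.
Legal moves: none.
Count: 0.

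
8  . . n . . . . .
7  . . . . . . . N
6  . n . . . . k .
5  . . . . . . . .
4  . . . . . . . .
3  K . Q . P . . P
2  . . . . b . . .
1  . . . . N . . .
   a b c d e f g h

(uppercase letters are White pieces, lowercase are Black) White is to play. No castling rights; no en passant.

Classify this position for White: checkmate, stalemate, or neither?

neither

White to move; white king on a3.
In check: no.
Legal moves for White include: Nf8+, Nf6, Ng5, Qh8, Qxc8, Qg7+, Qc7, Qf6+, Qc6+, Qe5, Qc5, Qa5, Qd4, Qc4, Qb4, Qd3+, Qb3, Qd2, ... (list truncated; more exist).
White has legal moves and is not in check → neither.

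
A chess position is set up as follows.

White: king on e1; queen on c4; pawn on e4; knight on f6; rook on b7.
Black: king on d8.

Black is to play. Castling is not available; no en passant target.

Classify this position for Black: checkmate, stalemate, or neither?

stalemate

Black to move; black king on d8.
In check: no.
King squares — c7: attacked by Qc4; d7: attacked by Nf6; e7: attacked by Rb7; c8: attacked by Qc4; e8: attacked by Nf6.
Legal moves for Black: none.
Not in check and no legal moves → stalemate.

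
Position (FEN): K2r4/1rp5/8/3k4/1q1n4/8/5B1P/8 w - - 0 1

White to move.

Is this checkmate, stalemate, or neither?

White to move; white king on a8.
In check: yes, from the black rook on d8.
King squares — a7: attacked by Rb7; b7: attacked by Qb4; b8: attacked by Rb7.
Legal moves for White: none.
In check with no legal moves → checkmate.

checkmate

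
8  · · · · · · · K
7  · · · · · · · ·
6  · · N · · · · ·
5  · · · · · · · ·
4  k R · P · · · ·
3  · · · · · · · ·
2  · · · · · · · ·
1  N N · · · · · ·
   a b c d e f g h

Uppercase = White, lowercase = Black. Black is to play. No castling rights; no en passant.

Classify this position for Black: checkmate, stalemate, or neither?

Black to move; black king on a4.
In check: yes, from the white rook on b4.
King squares — a3: attacked by Nb1; b3: attacked by Na1; b4: attacked by Nc6; a5: attacked by Nc6; b5: attacked by Rb4.
Legal moves for Black: none.
In check with no legal moves → checkmate.

checkmate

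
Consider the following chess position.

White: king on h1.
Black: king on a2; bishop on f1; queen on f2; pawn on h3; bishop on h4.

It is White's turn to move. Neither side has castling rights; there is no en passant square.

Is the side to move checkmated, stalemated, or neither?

White to move; white king on h1.
In check: no.
King squares — g1: attacked by Qf2; g2: attacked by Bf1; h2: attacked by Qf2.
Legal moves for White: none.
Not in check and no legal moves → stalemate.

stalemate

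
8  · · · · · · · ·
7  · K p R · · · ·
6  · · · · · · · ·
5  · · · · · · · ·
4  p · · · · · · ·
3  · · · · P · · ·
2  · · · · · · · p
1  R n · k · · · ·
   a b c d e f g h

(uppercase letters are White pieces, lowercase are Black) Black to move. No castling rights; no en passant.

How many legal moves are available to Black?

4

Black to move; king on d1.
In check: yes, from the white rook on d7.
Legal moves: Ke2, Kc2, Ke1, Kc1.
Count: 4.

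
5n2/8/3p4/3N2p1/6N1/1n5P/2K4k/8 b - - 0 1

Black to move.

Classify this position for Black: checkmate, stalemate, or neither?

Black to move; black king on h2.
In check: yes, from the white knight on g4.
King squares — g1: available; h1: available; g2: available; g3: available; h3: available.
Legal moves for Black: Kxh3, Kg3, Kg2, Kh1, Kg1.
Black is in check but has 5 legal moves → neither.

neither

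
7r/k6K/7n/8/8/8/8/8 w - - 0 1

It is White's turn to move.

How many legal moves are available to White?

3

White to move; king on h7.
In check: yes, from the black rook on h8.
Legal moves: Kxh8, Kg7, Kg6.
Count: 3.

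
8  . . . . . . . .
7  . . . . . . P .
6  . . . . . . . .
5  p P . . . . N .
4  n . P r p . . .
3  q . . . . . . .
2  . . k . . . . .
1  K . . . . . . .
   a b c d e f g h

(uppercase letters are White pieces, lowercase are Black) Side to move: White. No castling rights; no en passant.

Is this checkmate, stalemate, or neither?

checkmate

White to move; white king on a1.
In check: yes, from the black queen on a3.
King squares — b1: attacked by Kc2; a2: attacked by Qa3; b2: attacked by Kc2.
Legal moves for White: none.
In check with no legal moves → checkmate.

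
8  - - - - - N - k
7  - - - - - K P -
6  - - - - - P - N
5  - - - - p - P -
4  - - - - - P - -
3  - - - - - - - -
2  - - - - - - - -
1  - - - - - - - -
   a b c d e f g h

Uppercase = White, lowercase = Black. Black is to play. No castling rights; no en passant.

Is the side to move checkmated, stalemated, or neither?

Black to move; black king on h8.
In check: yes, from the white pawn on g7.
King squares — g7: attacked by Pf6; h7: attacked by Nf8; g8: attacked by Nh6.
Legal moves for Black: none.
In check with no legal moves → checkmate.

checkmate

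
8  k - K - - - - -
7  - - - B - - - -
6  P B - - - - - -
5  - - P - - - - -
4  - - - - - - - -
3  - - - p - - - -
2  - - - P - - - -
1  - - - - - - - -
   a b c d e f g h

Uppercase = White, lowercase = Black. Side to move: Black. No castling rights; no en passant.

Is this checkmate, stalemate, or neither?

Black to move; black king on a8.
In check: no.
King squares — a7: attacked by Bb6; b7: attacked by Pa6; b8: attacked by Kc8.
Legal moves for Black: none.
Not in check and no legal moves → stalemate.

stalemate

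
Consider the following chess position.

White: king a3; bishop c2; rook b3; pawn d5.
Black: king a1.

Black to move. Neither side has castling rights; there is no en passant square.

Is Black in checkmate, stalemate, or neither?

stalemate

Black to move; black king on a1.
In check: no.
King squares — b1: attacked by Bc2; a2: attacked by Ka3; b2: attacked by Ka3.
Legal moves for Black: none.
Not in check and no legal moves → stalemate.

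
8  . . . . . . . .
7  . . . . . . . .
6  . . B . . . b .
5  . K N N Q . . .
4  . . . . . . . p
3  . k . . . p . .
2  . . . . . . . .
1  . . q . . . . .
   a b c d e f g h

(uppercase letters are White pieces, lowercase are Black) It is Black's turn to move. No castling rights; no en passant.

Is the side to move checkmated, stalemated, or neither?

Black to move; black king on b3.
In check: yes, from the white knight on c5.
King squares — a2: available; b2: attacked by Qe5; c2: available; a3: available; c3: attacked by Nd5; a4: attacked by Kb5; b4: attacked by Kb5; c4: attacked by Kb5.
Legal moves for Black: Ka3, Kc2, Ka2, Qxc5+.
Black is in check but has 4 legal moves → neither.

neither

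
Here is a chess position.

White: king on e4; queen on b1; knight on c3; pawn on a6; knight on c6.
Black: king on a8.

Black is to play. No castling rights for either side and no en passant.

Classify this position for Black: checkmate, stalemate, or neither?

stalemate

Black to move; black king on a8.
In check: no.
King squares — a7: attacked by Nc6; b7: attacked by Qb1; b8: attacked by Qb1.
Legal moves for Black: none.
Not in check and no legal moves → stalemate.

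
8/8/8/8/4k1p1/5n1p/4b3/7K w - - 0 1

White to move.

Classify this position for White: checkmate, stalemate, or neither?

stalemate

White to move; white king on h1.
In check: no.
King squares — g1: attacked by Nf3; g2: attacked by Ph3; h2: attacked by Nf3.
Legal moves for White: none.
Not in check and no legal moves → stalemate.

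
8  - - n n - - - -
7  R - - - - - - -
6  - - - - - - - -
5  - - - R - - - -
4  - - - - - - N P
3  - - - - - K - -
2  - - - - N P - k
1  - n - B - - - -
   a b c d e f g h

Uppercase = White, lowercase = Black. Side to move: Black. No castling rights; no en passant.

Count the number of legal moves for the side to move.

2

Black to move; king on h2.
In check: yes, from the white knight on g4.
Legal moves: Kh3, Kh1.
Count: 2.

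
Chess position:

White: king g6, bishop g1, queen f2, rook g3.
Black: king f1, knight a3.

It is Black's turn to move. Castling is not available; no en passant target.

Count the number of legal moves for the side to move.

Black to move; king on f1.
In check: yes, from the white queen on f2.
Legal moves: none.
Count: 0.

0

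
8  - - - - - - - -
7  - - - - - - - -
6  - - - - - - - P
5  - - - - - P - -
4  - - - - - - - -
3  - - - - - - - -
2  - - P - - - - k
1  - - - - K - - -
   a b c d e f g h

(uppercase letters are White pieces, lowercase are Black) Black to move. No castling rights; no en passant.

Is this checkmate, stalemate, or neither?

neither

Black to move; black king on h2.
In check: no.
Legal moves for Black: Kh3, Kg3, Kg2, Kh1, Kg1.
Black has 5 legal moves and is not in check → neither.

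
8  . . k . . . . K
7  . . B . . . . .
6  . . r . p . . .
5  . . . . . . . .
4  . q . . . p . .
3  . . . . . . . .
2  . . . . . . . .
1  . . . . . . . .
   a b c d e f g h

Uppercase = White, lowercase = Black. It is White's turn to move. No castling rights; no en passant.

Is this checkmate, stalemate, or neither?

White to move; white king on h8.
In check: no.
Legal moves for White: Kg8, Kh7, Kg7, Bd8, Bb8, Bd6, Bb6, Be5, Ba5, Bxf4.
White has 10 legal moves and is not in check → neither.

neither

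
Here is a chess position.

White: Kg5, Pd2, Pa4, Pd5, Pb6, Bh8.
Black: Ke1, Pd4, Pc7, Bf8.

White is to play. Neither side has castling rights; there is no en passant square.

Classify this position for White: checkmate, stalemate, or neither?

neither

White to move; white king on g5.
In check: no.
Legal moves for White: Bg7, Bf6, Be5, Bxd4, Kg6, Kf6, Kh5, Kf5, Kh4, Kg4, Kf4, bxc7, b7, d6, a5, d3.
White has 16 legal moves and is not in check → neither.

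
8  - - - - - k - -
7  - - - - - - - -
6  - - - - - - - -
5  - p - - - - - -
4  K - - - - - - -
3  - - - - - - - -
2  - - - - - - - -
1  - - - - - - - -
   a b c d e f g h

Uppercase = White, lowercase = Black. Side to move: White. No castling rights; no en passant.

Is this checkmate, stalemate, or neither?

neither

White to move; white king on a4.
In check: yes, from the black pawn on b5.
Legal moves for White: Kxb5, Ka5, Kb4, Kb3, Ka3.
White is in check but has 5 legal moves → neither.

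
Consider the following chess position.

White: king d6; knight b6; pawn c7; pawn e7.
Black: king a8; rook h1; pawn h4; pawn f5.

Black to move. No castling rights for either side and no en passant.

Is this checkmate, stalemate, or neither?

Black to move; black king on a8.
In check: yes, from the white knight on b6.
Legal moves for Black: Kb7, Ka7.
Black is in check but has 2 legal moves → neither.

neither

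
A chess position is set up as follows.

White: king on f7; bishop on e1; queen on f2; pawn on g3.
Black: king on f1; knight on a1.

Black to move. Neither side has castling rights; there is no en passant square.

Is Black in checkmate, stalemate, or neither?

Black to move; black king on f1.
In check: yes, from the white queen on f2.
King squares — e1: attacked by Qf2; g1: attacked by Qf2; e2: attacked by Qf2; f2: attacked by Be1; g2: attacked by Qf2.
Legal moves for Black: none.
In check with no legal moves → checkmate.

checkmate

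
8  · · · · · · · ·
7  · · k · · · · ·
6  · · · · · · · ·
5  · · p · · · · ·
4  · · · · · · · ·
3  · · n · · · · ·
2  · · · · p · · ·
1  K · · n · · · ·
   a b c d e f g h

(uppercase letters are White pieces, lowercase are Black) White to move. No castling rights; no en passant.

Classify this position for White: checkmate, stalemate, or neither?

White to move; white king on a1.
In check: no.
King squares — b1: attacked by Nc3; a2: attacked by Nc3; b2: attacked by Nd1.
Legal moves for White: none.
Not in check and no legal moves → stalemate.

stalemate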